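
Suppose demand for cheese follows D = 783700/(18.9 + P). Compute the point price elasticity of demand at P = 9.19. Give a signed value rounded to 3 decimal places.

-0.327

dD/dP = −783700/(18.9 + P)² = -993.222. At P = 9.19, D = 27899.6.
Ed = (dD/dP)·(P/D) = (-993.222) × (9.19/27899.6) = -0.32716…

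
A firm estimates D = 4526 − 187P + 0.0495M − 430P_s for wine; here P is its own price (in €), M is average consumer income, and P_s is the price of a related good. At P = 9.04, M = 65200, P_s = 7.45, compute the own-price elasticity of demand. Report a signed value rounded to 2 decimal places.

-0.59

At the given values, D = 4526 − 187(9.04) + 0.0495(65200) − 430(7.45) = 2859.42.
∂D/∂P = −187.
E = (-187) × (9.04/2859.42) = -0.5911…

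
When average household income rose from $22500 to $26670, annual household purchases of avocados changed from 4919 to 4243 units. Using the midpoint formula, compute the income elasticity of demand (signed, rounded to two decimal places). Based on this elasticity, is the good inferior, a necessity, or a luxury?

-0.87; inferior

%ΔQ = (4243 − 4919)/[( 4919 + 4243)/2] = -676/4581 = -0.147566…
%ΔIncome = (26670 − 22500)/[( 22500 + 26670)/2] = 4170/24585 = 0.169615…
E_income = (-676/4581) / (4170/24585) = -0.8700…
E_income < 0 ⇒ inferior good.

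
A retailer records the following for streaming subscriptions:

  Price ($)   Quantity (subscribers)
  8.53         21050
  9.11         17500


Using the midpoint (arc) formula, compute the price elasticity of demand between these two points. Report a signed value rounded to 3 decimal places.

-2.801

%ΔQ = (17500 − 21050) / [(21050 + 17500)/2] = -3550/19275 = -0.184176…
%ΔP = (9.11 − 8.53) / [(8.53 + 9.11)/2] = 0.58/8.82 = 0.065759…
Arc Ed = %ΔQ / %ΔP = (-3550/19275) / (0.58/8.82) = -2.80075…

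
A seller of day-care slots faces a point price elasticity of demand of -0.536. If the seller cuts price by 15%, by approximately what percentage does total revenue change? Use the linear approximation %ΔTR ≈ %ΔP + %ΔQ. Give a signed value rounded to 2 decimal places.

%ΔQ ≈ Ed × %ΔP = (-0.536) × (-15%) = +8.0400%
%ΔTR ≈ %ΔP + %ΔQ = (-15%) + (+8.0400%) = -6.9600%

-6.96%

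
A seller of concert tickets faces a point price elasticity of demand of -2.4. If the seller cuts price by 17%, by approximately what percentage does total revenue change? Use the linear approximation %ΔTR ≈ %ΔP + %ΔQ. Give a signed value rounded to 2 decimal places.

%ΔQ ≈ Ed × %ΔP = (-2.4) × (-17%) = +40.8000%
%ΔTR ≈ %ΔP + %ΔQ = (-17%) + (+40.8000%) = +23.8000%

+23.80%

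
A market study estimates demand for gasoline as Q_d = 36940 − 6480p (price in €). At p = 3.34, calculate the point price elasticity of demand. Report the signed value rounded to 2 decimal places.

-1.41

dQ_d/dp = −6480. At p = 3.34, Q_d = 36940 − 6480(3.34) = 15296.8.
Ed = (dQ_d/dp)·(p/Q_d) = −6480 × (3.34/15296.8) = -1.4148…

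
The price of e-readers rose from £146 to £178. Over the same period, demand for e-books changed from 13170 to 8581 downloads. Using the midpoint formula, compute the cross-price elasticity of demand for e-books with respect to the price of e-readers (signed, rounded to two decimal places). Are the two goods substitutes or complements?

-2.14; complements

%ΔQ_{e-books} = (8581 − 13170)/avg = -4589/10875.5 = -0.421957…
%ΔP_{e-readers} = (178 − 146)/avg = 32/162 = 0.197530…
E_cross = (-4589/10875.5) / (32/162) = -2.1361…
E_cross < 0 ⇒ the goods are complements.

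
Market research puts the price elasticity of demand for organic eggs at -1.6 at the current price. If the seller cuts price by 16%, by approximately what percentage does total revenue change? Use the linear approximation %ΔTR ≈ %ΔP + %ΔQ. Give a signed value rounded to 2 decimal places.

+9.60%

%ΔQ ≈ Ed × %ΔP = (-1.6) × (-16%) = +25.6000%
%ΔTR ≈ %ΔP + %ΔQ = (-16%) + (+25.6000%) = +9.6000%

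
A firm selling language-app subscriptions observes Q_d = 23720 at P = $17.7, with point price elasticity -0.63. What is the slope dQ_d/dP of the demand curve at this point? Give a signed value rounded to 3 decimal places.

Ed = (dQ_d/dP)·(P/Q_d) ⇒ dQ_d/dP = Ed·Q_d/P = (-0.63)·23720/17.7 = -844.27118…

-844.271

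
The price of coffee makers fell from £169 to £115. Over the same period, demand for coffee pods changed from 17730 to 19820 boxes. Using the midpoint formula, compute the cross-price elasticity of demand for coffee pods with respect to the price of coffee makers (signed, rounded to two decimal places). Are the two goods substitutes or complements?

-0.29; complements

%ΔQ_{coffee pods} = (19820 − 17730)/avg = 2090/18775 = 0.111318…
%ΔP_{coffee makers} = (115 − 169)/avg = -54/142 = -0.380281…
E_cross = (2090/18775) / (-54/142) = -0.2927…
E_cross < 0 ⇒ the goods are complements.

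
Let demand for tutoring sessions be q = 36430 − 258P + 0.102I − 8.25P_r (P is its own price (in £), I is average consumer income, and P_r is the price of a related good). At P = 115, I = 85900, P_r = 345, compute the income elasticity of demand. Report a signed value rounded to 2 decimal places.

0.69

At the given values, q = 36430 − 258(115) + 0.102(85900) − 8.25(345) = 12675.55.
∂q/∂I = 0.102.
E = (0.102) × (85900/12675.55) = 0.6912…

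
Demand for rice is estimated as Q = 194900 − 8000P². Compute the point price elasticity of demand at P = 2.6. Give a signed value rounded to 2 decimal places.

dQ/dP = −2·8000·P = -41600. At P = 2.6, Q = 140820.
Ed = (dQ/dP)·(P/Q) = (-41600) × (2.6/140820) = -0.7680…

-0.77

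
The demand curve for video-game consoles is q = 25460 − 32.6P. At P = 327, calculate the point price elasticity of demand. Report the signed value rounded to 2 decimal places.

-0.72

dq/dP = −32.6. At P = 327, q = 25460 − 32.6(327) = 14799.8.
Ed = (dq/dP)·(P/q) = −32.6 × (327/14799.8) = -0.7202…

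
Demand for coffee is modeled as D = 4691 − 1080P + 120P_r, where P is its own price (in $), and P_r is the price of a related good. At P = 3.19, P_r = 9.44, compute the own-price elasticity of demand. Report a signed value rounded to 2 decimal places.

At the given values, D = 4691 − 1080(3.19) + 120(9.44) = 2378.6.
∂D/∂P = −1080.
E = (-1080) × (3.19/2378.6) = -1.4484…

-1.45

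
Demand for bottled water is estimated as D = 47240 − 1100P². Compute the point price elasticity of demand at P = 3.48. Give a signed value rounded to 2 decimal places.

-0.79

dD/dP = −2·1100·P = -7656. At P = 3.48, D = 33918.56.
Ed = (dD/dP)·(P/D) = (-7656) × (3.48/33918.56) = -0.7854…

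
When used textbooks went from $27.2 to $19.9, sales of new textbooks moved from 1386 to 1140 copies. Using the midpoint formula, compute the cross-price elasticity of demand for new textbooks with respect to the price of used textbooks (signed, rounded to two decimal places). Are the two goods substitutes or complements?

0.63; substitutes

%ΔQ_{new textbooks} = (1140 − 1386)/avg = -246/1263 = -0.194774…
%ΔP_{used textbooks} = (19.9 − 27.2)/avg = -7.3/23.55 = -0.309978…
E_cross = (-246/1263) / (-7.3/23.55) = 0.6283…
E_cross > 0 ⇒ the goods are substitutes.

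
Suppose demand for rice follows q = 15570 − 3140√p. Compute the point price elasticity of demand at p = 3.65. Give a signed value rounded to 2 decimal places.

dq/dp = −3140/(2√p) = -821.776. At p = 3.65, q = 9571.04.
Ed = (dq/dp)·(p/q) = (-821.776) × (3.65/9571.04) = -0.3133…

-0.31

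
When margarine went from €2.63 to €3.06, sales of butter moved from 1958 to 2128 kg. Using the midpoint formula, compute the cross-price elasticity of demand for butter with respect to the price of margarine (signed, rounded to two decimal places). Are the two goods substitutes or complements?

%ΔQ_{butter} = (2128 − 1958)/avg = 170/2043 = 0.083210…
%ΔP_{margarine} = (3.06 − 2.63)/avg = 0.43/2.845 = 0.151142…
E_cross = (170/2043) / (0.43/2.845) = 0.5505…
E_cross > 0 ⇒ the goods are substitutes.

0.55; substitutes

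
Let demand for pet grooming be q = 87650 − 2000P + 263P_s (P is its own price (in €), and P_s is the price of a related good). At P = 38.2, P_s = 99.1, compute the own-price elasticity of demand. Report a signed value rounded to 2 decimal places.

At the given values, q = 87650 − 2000(38.2) + 263(99.1) = 37313.3.
∂q/∂P = −2000.
E = (-2000) × (38.2/37313.3) = -2.0475…

-2.05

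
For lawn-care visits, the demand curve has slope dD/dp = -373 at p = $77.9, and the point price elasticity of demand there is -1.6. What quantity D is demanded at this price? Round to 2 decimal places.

Ed = (dD/dp)·(p/D) ⇒ D = (dD/dp)·p/Ed = (-373)·77.9/(-1.6) = 18160.4375

18160.44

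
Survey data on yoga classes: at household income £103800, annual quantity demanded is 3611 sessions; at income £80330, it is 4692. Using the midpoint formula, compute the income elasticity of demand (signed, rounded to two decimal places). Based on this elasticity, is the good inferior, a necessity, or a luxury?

-1.02; inferior

%ΔQ = (4692 − 3611)/[( 3611 + 4692)/2] = 1081/4151.5 = 0.260387…
%ΔIncome = (80330 − 103800)/[( 103800 + 80330)/2] = -23470/92065 = -0.254928…
E_income = (1081/4151.5) / (-23470/92065) = -1.0214…
E_income < 0 ⇒ inferior good.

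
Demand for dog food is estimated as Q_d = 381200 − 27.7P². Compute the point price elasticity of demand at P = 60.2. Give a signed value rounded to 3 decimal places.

dQ_d/dP = −2·27.7·P = -3335.08. At P = 60.2, Q_d = 280814.092.
Ed = (dQ_d/dP)·(P/Q_d) = (-3335.08) × (60.2/280814.092) = -0.71496…

-0.715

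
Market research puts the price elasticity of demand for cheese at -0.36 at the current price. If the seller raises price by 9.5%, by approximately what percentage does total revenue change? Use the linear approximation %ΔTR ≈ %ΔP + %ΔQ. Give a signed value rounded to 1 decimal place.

%ΔQ ≈ Ed × %ΔP = (-0.36) × (+9.5%) = -3.4200%
%ΔTR ≈ %ΔP + %ΔQ = (+9.5%) + (-3.4200%) = +6.0800%

+6.1%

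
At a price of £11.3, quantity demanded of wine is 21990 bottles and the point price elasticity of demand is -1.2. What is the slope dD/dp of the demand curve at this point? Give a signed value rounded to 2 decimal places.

-2335.22

Ed = (dD/dp)·(p/D) ⇒ dD/dp = Ed·D/p = (-1.2)·21990/11.3 = -2335.2212…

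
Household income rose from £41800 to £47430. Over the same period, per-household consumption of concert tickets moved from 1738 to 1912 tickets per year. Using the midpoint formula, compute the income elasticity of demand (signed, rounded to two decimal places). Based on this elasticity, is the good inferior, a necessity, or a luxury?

%ΔQ = (1912 − 1738)/[( 1738 + 1912)/2] = 174/1825 = 0.095342…
%ΔIncome = (47430 − 41800)/[( 41800 + 47430)/2] = 5630/44615 = 0.126190…
E_income = (174/1825) / (5630/44615) = 0.7555…
0 < E_income < 1 ⇒ normal good, necessity.

0.76; necessity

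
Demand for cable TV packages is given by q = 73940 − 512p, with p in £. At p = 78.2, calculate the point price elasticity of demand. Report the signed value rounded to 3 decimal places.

-1.181

dq/dp = −512. At p = 78.2, q = 73940 − 512(78.2) = 33901.6.
Ed = (dq/dp)·(p/q) = −512 × (78.2/33901.6) = -1.18101…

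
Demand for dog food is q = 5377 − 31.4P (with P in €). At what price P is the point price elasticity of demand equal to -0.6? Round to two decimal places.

Ed = −31.4P/(5377 − 31.4P). Set this equal to -0.6:
31.4P = 0.6·(5377 − 31.4P) ⇒ 31.4P(1 + 0.6) = 0.6·5377
P = 0.6·5377 / (31.4·1.6) = 64.2157…

64.22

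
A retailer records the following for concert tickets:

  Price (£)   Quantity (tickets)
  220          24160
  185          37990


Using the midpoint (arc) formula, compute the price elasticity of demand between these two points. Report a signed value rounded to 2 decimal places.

%ΔQ = (37990 − 24160) / [(24160 + 37990)/2] = 13830/31075 = 0.445052…
%ΔP = (185 − 220) / [(220 + 185)/2] = -35/202.5 = -0.172839…
Arc Ed = %ΔQ / %ΔP = (13830/31075) / (-35/202.5) = -2.5749…

-2.57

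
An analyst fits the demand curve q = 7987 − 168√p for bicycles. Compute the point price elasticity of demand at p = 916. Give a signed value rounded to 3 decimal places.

-0.876

dq/dp = −168/(2√p) = -2.77544. At p = 916, q = 2902.4.
Ed = (dq/dp)·(p/q) = (-2.77544) × (916/2902.4) = -0.87593…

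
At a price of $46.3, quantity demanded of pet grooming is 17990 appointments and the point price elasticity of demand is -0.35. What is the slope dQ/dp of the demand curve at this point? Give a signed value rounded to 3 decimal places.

Ed = (dQ/dp)·(p/Q) ⇒ dQ/dp = Ed·Q/p = (-0.35)·17990/46.3 = -135.99352…

-135.994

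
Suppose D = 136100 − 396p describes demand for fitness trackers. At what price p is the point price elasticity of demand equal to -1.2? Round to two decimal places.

187.47

Ed = −396p/(136100 − 396p). Set this equal to -1.2:
396p = 1.2·(136100 − 396p) ⇒ 396p(1 + 1.2) = 1.2·136100
p = 1.2·136100 / (396·2.2) = 187.4655…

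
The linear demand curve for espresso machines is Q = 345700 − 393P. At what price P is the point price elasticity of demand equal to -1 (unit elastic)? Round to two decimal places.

Ed = −393P/(345700 − 393P). Set this equal to -1:
393P = 1·(345700 − 393P) ⇒ 393P(1 + 1) = 1·345700
P = 1·345700 / (393·2) = 439.8218…

439.82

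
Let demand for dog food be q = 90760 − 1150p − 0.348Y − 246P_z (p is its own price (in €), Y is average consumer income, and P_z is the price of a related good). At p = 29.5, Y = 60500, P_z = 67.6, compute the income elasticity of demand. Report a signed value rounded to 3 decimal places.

-1.099

At the given values, q = 90760 − 1150(29.5) − 0.348(60500) − 246(67.6) = 19151.4.
∂q/∂Y = -0.348.
E = (-0.348) × (60500/19151.4) = -1.09934…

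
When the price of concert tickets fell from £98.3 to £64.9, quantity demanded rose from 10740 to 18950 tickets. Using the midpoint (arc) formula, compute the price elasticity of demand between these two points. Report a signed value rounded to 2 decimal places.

%ΔQ = (18950 − 10740) / [(10740 + 18950)/2] = 8210/14845 = 0.553048…
%ΔP = (64.9 − 98.3) / [(98.3 + 64.9)/2] = -33.4/81.6 = -0.409313…
Arc Ed = %ΔQ / %ΔP = (8210/14845) / (-33.4/81.6) = -1.3511…

-1.35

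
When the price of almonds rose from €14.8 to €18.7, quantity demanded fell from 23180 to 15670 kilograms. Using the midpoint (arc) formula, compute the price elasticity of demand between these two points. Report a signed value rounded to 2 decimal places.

%ΔQ = (15670 − 23180) / [(23180 + 15670)/2] = -7510/19425 = -0.386615…
%ΔP = (18.7 − 14.8) / [(14.8 + 18.7)/2] = 3.9/16.75 = 0.232835…
Arc Ed = %ΔQ / %ΔP = (-7510/19425) / (3.9/16.75) = -1.6604…

-1.66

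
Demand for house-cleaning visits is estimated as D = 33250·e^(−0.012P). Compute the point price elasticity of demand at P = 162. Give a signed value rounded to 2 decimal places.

-1.94

dD/dP = −0.012·D = -57.109. At P = 162, D = 4759.08.
Ed = (dD/dP)·(P/D) = (-57.109) × (162/4759.08) = -1.944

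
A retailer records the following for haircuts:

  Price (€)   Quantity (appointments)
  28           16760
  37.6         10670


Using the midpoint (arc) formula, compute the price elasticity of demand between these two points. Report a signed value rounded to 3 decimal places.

%ΔQ = (10670 − 16760) / [(16760 + 10670)/2] = -6090/13715 = -0.444039…
%ΔP = (37.6 − 28) / [(28 + 37.6)/2] = 9.6/32.8 = 0.292682…
Arc Ed = %ΔQ / %ΔP = (-6090/13715) / (9.6/32.8) = -1.51713…

-1.517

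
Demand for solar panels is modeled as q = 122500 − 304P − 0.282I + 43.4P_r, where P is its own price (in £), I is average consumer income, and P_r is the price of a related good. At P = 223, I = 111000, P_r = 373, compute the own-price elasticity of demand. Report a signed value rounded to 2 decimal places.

-1.71

At the given values, q = 122500 − 304(223) − 0.282(111000) + 43.4(373) = 39594.2.
∂q/∂P = −304.
E = (-304) × (223/39594.2) = -1.7121…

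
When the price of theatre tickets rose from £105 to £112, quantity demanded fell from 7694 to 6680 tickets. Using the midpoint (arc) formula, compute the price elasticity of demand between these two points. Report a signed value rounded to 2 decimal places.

%ΔQ = (6680 − 7694) / [(7694 + 6680)/2] = -1014/7187 = -0.141088…
%ΔP = (112 − 105) / [(105 + 112)/2] = 7/108.5 = 0.064516…
Arc Ed = %ΔQ / %ΔP = (-1014/7187) / (7/108.5) = -2.1868…

-2.19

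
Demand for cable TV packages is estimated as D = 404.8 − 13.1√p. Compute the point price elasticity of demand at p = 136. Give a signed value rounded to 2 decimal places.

dD/dp = −13.1/(2√p) = -0.561658. At p = 136, D = 252.029.
Ed = (dD/dp)·(p/D) = (-0.561658) × (136/252.029) = -0.3030…

-0.30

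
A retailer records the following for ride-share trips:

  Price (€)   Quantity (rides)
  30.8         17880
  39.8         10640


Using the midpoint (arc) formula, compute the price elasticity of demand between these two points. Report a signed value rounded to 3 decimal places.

%ΔQ = (10640 − 17880) / [(17880 + 10640)/2] = -7240/14260 = -0.507713…
%ΔP = (39.8 − 30.8) / [(30.8 + 39.8)/2] = 9/35.3 = 0.254957…
Arc Ed = %ΔQ / %ΔP = (-7240/14260) / (9/35.3) = -1.99136…

-1.991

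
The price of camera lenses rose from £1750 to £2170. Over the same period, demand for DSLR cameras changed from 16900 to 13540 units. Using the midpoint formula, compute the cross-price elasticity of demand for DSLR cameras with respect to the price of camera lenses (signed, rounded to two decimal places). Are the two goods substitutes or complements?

-1.03; complements

%ΔQ_{DSLR cameras} = (13540 − 16900)/avg = -3360/15220 = -0.220762…
%ΔP_{camera lenses} = (2170 − 1750)/avg = 420/1960 = 0.214285…
E_cross = (-3360/15220) / (420/1960) = -1.0302…
E_cross < 0 ⇒ the goods are complements.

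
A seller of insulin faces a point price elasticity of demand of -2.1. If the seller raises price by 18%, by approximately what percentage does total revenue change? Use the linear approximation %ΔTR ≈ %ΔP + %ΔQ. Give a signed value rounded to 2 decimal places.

%ΔQ ≈ Ed × %ΔP = (-2.1) × (+18%) = -37.8000%
%ΔTR ≈ %ΔP + %ΔQ = (+18%) + (-37.8000%) = -19.8000%

-19.80%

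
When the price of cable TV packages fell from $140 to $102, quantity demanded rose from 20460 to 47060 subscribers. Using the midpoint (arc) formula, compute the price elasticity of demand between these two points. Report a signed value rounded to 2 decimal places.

%ΔQ = (47060 − 20460) / [(20460 + 47060)/2] = 26600/33760 = 0.787914…
%ΔP = (102 − 140) / [(140 + 102)/2] = -38/121 = -0.314049…
Arc Ed = %ΔQ / %ΔP = (26600/33760) / (-38/121) = -2.5088…

-2.51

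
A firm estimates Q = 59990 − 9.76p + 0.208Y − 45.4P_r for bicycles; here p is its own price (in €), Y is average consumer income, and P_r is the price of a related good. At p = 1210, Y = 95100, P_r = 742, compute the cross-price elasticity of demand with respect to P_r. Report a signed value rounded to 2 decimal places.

-0.98

At the given values, Q = 59990 − 9.76(1210) + 0.208(95100) − 45.4(742) = 34274.4.
∂Q/∂P_r = -45.4.
E = (-45.4) × (742/34274.4) = -0.9828…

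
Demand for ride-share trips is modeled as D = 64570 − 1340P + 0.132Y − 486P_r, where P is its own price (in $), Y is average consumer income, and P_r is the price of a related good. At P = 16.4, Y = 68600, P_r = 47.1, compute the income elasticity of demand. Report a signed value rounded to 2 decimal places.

At the given values, D = 64570 − 1340(16.4) + 0.132(68600) − 486(47.1) = 28758.6.
∂D/∂Y = 0.132.
E = (0.132) × (68600/28758.6) = 0.3148…

0.31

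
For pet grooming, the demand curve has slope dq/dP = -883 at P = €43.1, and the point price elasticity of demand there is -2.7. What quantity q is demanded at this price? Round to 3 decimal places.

14095.296

Ed = (dq/dP)·(P/q) ⇒ q = (dq/dP)·P/Ed = (-883)·43.1/(-2.7) = 14095.29629…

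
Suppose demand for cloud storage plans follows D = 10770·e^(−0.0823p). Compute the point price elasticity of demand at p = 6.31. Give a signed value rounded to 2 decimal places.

dD/dp = −0.0823·D = -527.328. At p = 6.31, D = 6407.39.
Ed = (dD/dp)·(p/D) = (-527.328) × (6.31/6407.39) = -0.5193…

-0.52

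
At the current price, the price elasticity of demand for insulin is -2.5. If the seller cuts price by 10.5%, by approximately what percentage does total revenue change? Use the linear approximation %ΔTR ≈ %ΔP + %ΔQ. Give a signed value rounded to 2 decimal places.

%ΔQ ≈ Ed × %ΔP = (-2.5) × (-10.5%) = +26.2500%
%ΔTR ≈ %ΔP + %ΔQ = (-10.5%) + (+26.2500%) = +15.7500%

+15.75%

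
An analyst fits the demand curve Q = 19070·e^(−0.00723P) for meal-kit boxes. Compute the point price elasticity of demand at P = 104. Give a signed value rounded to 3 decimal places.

dQ/dP = −0.00723·Q = -65.0031. At P = 104, Q = 8990.75.
Ed = (dQ/dP)·(P/Q) = (-65.0031) × (104/8990.75) = -0.75192

-0.752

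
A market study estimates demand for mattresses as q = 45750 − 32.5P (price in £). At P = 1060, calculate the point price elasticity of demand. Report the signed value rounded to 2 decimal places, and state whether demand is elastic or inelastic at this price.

-3.05; elastic

dq/dP = −32.5. At P = 1060, q = 45750 − 32.5(1060) = 11300.
Ed = (dq/dP)·(P/q) = −32.5 × (1060/11300) = -3.0486…
|Ed| = 3.05 > 1, so demand is elastic.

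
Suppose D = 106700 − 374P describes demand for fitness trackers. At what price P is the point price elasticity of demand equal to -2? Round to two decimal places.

Ed = −374P/(106700 − 374P). Set this equal to -2:
374P = 2·(106700 − 374P) ⇒ 374P(1 + 2) = 2·106700
P = 2·106700 / (374·3) = 190.1960…

190.20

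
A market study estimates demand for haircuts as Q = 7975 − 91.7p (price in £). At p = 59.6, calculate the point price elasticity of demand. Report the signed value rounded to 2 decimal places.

-2.18

dQ/dp = −91.7. At p = 59.6, Q = 7975 − 91.7(59.6) = 2509.68.
Ed = (dQ/dp)·(p/Q) = −91.7 × (59.6/2509.68) = -2.1776…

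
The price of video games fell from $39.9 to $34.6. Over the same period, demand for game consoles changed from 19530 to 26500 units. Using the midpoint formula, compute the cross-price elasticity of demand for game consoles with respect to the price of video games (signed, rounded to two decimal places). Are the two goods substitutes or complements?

-2.13; complements

%ΔQ_{game consoles} = (26500 − 19530)/avg = 6970/23015 = 0.302845…
%ΔP_{video games} = (34.6 − 39.9)/avg = -5.3/37.25 = -0.142281…
E_cross = (6970/23015) / (-5.3/37.25) = -2.1284…
E_cross < 0 ⇒ the goods are complements.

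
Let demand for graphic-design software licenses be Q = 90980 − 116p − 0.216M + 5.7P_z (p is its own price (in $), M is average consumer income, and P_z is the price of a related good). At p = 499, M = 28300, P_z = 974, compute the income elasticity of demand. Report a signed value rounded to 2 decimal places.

-0.19

At the given values, Q = 90980 − 116(499) − 0.216(28300) + 5.7(974) = 32535.
∂Q/∂M = -0.216.
E = (-0.216) × (28300/32535) = -0.1878…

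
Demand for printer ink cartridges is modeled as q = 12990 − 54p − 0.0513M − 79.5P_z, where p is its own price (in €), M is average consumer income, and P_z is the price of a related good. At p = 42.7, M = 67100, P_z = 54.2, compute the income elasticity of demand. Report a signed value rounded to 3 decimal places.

-1.174

At the given values, q = 12990 − 54(42.7) − 0.0513(67100) − 79.5(54.2) = 2933.07.
∂q/∂M = -0.0513.
E = (-0.0513) × (67100/2933.07) = -1.17359…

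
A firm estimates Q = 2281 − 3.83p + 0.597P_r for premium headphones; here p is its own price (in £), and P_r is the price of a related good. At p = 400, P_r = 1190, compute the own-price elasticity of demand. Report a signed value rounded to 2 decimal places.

At the given values, Q = 2281 − 3.83(400) + 0.597(1190) = 1459.43.
∂Q/∂p = −3.83.
E = (-3.83) × (400/1459.43) = -1.0497…

-1.05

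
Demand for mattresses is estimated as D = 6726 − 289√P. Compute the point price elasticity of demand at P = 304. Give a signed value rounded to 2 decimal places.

dD/dP = −289/(2√P) = -8.28764. At P = 304, D = 1687.11.
Ed = (dD/dP)·(P/D) = (-8.28764) × (304/1687.11) = -1.4933…

-1.49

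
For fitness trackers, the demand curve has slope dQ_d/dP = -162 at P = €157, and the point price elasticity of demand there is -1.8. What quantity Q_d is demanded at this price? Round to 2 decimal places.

14130.00

Ed = (dQ_d/dP)·(P/Q_d) ⇒ Q_d = (dQ_d/dP)·P/Ed = (-162)·157/(-1.8) = 14130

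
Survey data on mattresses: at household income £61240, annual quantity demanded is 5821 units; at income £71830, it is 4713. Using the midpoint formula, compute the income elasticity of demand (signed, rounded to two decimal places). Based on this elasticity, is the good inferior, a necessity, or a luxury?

%ΔQ = (4713 − 5821)/[( 5821 + 4713)/2] = -1108/5267 = -0.210366…
%ΔIncome = (71830 − 61240)/[( 61240 + 71830)/2] = 10590/66535 = 0.159164…
E_income = (-1108/5267) / (10590/66535) = -1.3216…
E_income < 0 ⇒ inferior good.

-1.32; inferior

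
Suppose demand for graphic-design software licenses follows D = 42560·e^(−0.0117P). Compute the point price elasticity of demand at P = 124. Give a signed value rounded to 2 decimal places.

dD/dP = −0.0117·D = -116.711. At P = 124, D = 9975.33.
Ed = (dD/dP)·(P/D) = (-116.711) × (124/9975.33) = -1.4508

-1.45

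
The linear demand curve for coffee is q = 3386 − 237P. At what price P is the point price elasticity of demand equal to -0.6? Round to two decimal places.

Ed = −237P/(3386 − 237P). Set this equal to -0.6:
237P = 0.6·(3386 − 237P) ⇒ 237P(1 + 0.6) = 0.6·3386
P = 0.6·3386 / (237·1.6) = 5.3575…

5.36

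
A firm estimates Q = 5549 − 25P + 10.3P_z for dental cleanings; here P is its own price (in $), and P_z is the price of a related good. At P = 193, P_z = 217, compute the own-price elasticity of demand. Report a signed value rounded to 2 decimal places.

At the given values, Q = 5549 − 25(193) + 10.3(217) = 2959.1.
∂Q/∂P = −25.
E = (-25) × (193/2959.1) = -1.6305…

-1.63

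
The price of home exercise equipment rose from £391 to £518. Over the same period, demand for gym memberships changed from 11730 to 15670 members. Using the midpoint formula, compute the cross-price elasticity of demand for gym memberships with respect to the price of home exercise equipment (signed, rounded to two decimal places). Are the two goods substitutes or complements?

%ΔQ_{gym memberships} = (15670 − 11730)/avg = 3940/13700 = 0.287591…
%ΔP_{home exercise equipment} = (518 − 391)/avg = 127/454.5 = 0.279427…
E_cross = (3940/13700) / (127/454.5) = 1.0292…
E_cross > 0 ⇒ the goods are substitutes.

1.03; substitutes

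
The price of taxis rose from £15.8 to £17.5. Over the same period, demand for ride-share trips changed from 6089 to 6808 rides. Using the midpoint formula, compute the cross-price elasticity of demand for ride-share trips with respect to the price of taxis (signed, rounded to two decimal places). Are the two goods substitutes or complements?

%ΔQ_{ride-share trips} = (6808 − 6089)/avg = 719/6448.5 = 0.111498…
%ΔP_{taxis} = (17.5 − 15.8)/avg = 1.7/16.65 = 0.102102…
E_cross = (719/6448.5) / (1.7/16.65) = 1.0920…
E_cross > 0 ⇒ the goods are substitutes.

1.09; substitutes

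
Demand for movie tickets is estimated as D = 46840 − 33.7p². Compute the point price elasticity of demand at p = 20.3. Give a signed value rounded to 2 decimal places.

dD/dp = −2·33.7·p = -1368.22. At p = 20.3, D = 32952.567.
Ed = (dD/dp)·(p/D) = (-1368.22) × (20.3/32952.567) = -0.8428…

-0.84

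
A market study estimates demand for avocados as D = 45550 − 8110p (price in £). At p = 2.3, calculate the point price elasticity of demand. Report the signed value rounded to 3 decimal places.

dD/dp = −8110. At p = 2.3, D = 45550 − 8110(2.3) = 26897.
Ed = (dD/dp)·(p/D) = −8110 × (2.3/26897) = -0.69349…

-0.693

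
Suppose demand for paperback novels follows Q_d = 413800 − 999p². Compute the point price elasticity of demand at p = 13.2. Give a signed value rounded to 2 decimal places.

dQ_d/dp = −2·999·p = -26373.6. At p = 13.2, Q_d = 239734.24.
Ed = (dQ_d/dp)·(p/Q_d) = (-26373.6) × (13.2/239734.24) = -1.4521…

-1.45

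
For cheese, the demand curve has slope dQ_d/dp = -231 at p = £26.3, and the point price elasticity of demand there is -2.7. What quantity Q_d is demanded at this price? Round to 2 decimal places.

2250.11

Ed = (dQ_d/dp)·(p/Q_d) ⇒ Q_d = (dQ_d/dp)·p/Ed = (-231)·26.3/(-2.7) = 2250.1111…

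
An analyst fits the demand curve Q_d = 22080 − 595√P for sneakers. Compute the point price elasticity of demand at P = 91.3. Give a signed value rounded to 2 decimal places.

-0.17

dQ_d/dP = −595/(2√P) = -31.1352. At P = 91.3, Q_d = 16394.7.
Ed = (dQ_d/dP)·(P/Q_d) = (-31.1352) × (91.3/16394.7) = -0.1733…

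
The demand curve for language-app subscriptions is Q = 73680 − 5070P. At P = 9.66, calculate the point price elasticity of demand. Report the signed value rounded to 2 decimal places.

dQ/dP = −5070. At P = 9.66, Q = 73680 − 5070(9.66) = 24703.8.
Ed = (dQ/dP)·(P/Q) = −5070 × (9.66/24703.8) = -1.9825…

-1.98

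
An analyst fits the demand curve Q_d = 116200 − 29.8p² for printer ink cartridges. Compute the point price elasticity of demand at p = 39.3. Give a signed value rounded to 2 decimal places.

-1.31

dQ_d/dp = −2·29.8·p = -2342.28. At p = 39.3, Q_d = 70174.198.
Ed = (dQ_d/dp)·(p/Q_d) = (-2342.28) × (39.3/70174.198) = -1.3117…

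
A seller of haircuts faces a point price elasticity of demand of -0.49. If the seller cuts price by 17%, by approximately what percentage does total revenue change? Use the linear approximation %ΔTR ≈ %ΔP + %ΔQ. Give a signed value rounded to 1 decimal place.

%ΔQ ≈ Ed × %ΔP = (-0.49) × (-17%) = +8.3300%
%ΔTR ≈ %ΔP + %ΔQ = (-17%) + (+8.3300%) = -8.6700%

-8.7%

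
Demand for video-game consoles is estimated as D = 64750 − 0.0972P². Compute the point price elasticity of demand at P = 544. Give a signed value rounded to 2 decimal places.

dD/dP = −2·0.0972·P = -105.7536. At P = 544, D = 35985.0208.
Ed = (dD/dP)·(P/D) = (-105.7536) × (544/35985.0208) = -1.5987…

-1.60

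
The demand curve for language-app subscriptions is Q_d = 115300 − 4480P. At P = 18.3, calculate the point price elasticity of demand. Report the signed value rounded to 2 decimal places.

dQ_d/dP = −4480. At P = 18.3, Q_d = 115300 − 4480(18.3) = 33316.
Ed = (dQ_d/dP)·(P/Q_d) = −4480 × (18.3/33316) = -2.4607…

-2.46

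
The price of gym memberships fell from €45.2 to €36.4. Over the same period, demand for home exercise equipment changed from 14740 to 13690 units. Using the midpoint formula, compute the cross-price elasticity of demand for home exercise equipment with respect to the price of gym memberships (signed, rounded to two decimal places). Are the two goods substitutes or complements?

0.34; substitutes

%ΔQ_{home exercise equipment} = (13690 − 14740)/avg = -1050/14215 = -0.073865…
%ΔP_{gym memberships} = (36.4 − 45.2)/avg = -8.8/40.8 = -0.215686…
E_cross = (-1050/14215) / (-8.8/40.8) = 0.3424…
E_cross > 0 ⇒ the goods are substitutes.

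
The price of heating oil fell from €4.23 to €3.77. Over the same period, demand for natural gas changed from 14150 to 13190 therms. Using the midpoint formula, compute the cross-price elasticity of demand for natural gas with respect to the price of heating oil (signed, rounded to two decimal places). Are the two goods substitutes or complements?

0.61; substitutes

%ΔQ_{natural gas} = (13190 − 14150)/avg = -960/13670 = -0.070226…
%ΔP_{heating oil} = (3.77 − 4.23)/avg = -0.46/4 = -0.115
E_cross = (-960/13670) / (-0.46/4) = 0.6106…
E_cross > 0 ⇒ the goods are substitutes.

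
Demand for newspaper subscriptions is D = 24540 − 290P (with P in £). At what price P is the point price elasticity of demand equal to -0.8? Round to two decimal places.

Ed = −290P/(24540 − 290P). Set this equal to -0.8:
290P = 0.8·(24540 − 290P) ⇒ 290P(1 + 0.8) = 0.8·24540
P = 0.8·24540 / (290·1.8) = 37.6091…

37.61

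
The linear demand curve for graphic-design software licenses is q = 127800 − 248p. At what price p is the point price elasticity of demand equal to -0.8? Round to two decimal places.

229.03

Ed = −248p/(127800 − 248p). Set this equal to -0.8:
248p = 0.8·(127800 − 248p) ⇒ 248p(1 + 0.8) = 0.8·127800
p = 0.8·127800 / (248·1.8) = 229.0322…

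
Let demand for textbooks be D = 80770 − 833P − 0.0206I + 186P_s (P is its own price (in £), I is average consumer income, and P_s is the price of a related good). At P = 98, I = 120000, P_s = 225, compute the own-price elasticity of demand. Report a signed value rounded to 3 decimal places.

-2.120

At the given values, D = 80770 − 833(98) − 0.0206(120000) + 186(225) = 38514.
∂D/∂P = −833.
E = (-833) × (98/38514) = -2.11959…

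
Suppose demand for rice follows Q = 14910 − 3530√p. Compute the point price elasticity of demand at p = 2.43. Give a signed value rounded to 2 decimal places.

dQ/dp = −3530/(2√p) = -1132.25. At p = 2.43, Q = 9407.27.
Ed = (dQ/dp)·(p/Q) = (-1132.25) × (2.43/9407.27) = -0.2924…

-0.29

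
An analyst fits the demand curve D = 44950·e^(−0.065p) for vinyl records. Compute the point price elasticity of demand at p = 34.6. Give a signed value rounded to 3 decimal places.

-2.249

dD/dp = −0.065·D = -308.258. At p = 34.6, D = 4742.44.
Ed = (dD/dp)·(p/D) = (-308.258) × (34.6/4742.44) = -2.249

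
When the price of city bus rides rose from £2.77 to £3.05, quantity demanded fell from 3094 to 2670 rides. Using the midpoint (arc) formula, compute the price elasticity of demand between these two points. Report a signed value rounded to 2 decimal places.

-1.53

%ΔQ = (2670 − 3094) / [(3094 + 2670)/2] = -424/2882 = -0.147120…
%ΔP = (3.05 − 2.77) / [(2.77 + 3.05)/2] = 0.28/2.91 = 0.096219…
Arc Ed = %ΔQ / %ΔP = (-424/2882) / (0.28/2.91) = -1.5289…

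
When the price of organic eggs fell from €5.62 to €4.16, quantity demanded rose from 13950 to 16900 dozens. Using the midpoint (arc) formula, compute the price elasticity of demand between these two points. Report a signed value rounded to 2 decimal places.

%ΔQ = (16900 − 13950) / [(13950 + 16900)/2] = 2950/15425 = 0.191247…
%ΔP = (4.16 − 5.62) / [(5.62 + 4.16)/2] = -1.46/4.89 = -0.298568…
Arc Ed = %ΔQ / %ΔP = (2950/15425) / (-1.46/4.89) = -0.6405…

-0.64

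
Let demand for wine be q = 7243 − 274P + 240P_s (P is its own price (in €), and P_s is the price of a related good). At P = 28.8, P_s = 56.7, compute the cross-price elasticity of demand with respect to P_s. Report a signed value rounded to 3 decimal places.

1.050

At the given values, q = 7243 − 274(28.8) + 240(56.7) = 12959.8.
∂q/∂P_s = 240.
E = (240) × (56.7/12959.8) = 1.05001…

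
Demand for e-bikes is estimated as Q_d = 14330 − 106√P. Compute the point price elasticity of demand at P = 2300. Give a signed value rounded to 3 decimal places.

-0.275

dQ_d/dP = −106/(2√P) = -1.10513. At P = 2300, Q_d = 9246.42.
Ed = (dQ_d/dP)·(P/Q_d) = (-1.10513) × (2300/9246.42) = -0.27489…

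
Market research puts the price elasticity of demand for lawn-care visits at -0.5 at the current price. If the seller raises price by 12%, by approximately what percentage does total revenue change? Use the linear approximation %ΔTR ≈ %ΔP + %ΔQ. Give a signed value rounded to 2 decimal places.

+6.00%

%ΔQ ≈ Ed × %ΔP = (-0.5) × (+12%) = -6.0000%
%ΔTR ≈ %ΔP + %ΔQ = (+12%) + (-6.0000%) = +6.0000%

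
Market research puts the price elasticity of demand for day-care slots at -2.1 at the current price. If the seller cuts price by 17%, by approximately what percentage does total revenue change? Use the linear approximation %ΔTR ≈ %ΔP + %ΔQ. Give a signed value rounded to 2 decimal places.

%ΔQ ≈ Ed × %ΔP = (-2.1) × (-17%) = +35.7000%
%ΔTR ≈ %ΔP + %ΔQ = (-17%) + (+35.7000%) = +18.7000%

+18.70%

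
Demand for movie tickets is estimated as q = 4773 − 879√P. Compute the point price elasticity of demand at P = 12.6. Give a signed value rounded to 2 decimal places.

-0.94

dq/dP = −879/(2√P) = -123.815. At P = 12.6, q = 1652.86.
Ed = (dq/dP)·(P/q) = (-123.815) × (12.6/1652.86) = -0.9438…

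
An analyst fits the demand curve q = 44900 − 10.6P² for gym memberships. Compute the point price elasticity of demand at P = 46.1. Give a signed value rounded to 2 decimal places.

-2.01

dq/dP = −2·10.6·P = -977.32. At P = 46.1, q = 22372.774.
Ed = (dq/dP)·(P/q) = (-977.32) × (46.1/22372.774) = -2.0138…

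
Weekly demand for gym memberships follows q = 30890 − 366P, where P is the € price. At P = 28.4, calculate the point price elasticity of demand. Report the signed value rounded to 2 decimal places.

dq/dP = −366. At P = 28.4, q = 30890 − 366(28.4) = 20495.6.
Ed = (dq/dP)·(P/q) = −366 × (28.4/20495.6) = -0.5071…

-0.51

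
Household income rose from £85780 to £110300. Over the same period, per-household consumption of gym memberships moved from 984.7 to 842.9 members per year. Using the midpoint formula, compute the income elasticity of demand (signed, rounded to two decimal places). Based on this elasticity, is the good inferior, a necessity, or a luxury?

%ΔQ = (842.9 − 984.7)/[( 984.7 + 842.9)/2] = -141.8/913.8 = -0.155176…
%ΔIncome = (110300 − 85780)/[( 85780 + 110300)/2] = 24520/98040 = 0.250101…
E_income = (-141.8/913.8) / (24520/98040) = -0.6204…
E_income < 0 ⇒ inferior good.

-0.62; inferior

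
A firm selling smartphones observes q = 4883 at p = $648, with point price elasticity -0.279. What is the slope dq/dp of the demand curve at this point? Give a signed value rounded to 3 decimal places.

Ed = (dq/dp)·(p/q) ⇒ dq/dp = Ed·q/p = (-0.279)·4883/648 = -2.10240…

-2.102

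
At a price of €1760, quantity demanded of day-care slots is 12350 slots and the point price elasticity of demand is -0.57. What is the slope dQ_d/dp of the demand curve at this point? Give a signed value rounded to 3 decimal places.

-4.000

Ed = (dQ_d/dp)·(p/Q_d) ⇒ dQ_d/dp = Ed·Q_d/p = (-0.57)·12350/1760 = -3.99971…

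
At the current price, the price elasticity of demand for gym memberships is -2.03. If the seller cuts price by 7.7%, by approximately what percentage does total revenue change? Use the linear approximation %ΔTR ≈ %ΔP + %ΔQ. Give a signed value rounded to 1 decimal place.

%ΔQ ≈ Ed × %ΔP = (-2.03) × (-7.7%) = +15.6310%
%ΔTR ≈ %ΔP + %ΔQ = (-7.7%) + (+15.6310%) = +7.9310%

+7.9%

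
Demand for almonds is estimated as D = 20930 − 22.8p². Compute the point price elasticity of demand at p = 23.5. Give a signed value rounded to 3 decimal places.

-3.020

dD/dp = −2·22.8·p = -1071.6. At p = 23.5, D = 8338.7.
Ed = (dD/dp)·(p/D) = (-1071.6) × (23.5/8338.7) = -3.01996…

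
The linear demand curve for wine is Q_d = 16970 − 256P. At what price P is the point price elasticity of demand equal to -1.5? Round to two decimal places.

39.77

Ed = −256P/(16970 − 256P). Set this equal to -1.5:
256P = 1.5·(16970 − 256P) ⇒ 256P(1 + 1.5) = 1.5·16970
P = 1.5·16970 / (256·2.5) = 39.7734…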